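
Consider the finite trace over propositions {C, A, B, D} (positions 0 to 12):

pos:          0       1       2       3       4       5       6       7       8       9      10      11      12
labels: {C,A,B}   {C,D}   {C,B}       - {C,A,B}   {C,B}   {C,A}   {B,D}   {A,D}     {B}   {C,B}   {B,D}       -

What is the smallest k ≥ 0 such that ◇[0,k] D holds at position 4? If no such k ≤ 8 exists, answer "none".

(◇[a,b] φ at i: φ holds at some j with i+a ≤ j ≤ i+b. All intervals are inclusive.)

3

Scan j = 4,5,… for D:
  j=4: fails
  j=5: fails
  j=6: fails
  j=7: holds
First hit at j=7, so smallest k = 7-4 = 3.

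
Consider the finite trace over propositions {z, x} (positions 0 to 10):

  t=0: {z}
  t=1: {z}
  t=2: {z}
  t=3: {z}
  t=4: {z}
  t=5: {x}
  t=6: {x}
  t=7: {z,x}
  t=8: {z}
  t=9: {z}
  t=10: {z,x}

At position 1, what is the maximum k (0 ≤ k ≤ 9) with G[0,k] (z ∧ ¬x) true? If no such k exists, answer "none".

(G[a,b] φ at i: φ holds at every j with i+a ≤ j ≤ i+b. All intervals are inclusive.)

(z ∧ ¬x) must hold from j=1 onward; find where it first fails.
  j=1: holds
  j=2: holds
  j=3: holds
  j=4: holds
  j=5: fails
Holds on [1,4], so largest k = 3.

3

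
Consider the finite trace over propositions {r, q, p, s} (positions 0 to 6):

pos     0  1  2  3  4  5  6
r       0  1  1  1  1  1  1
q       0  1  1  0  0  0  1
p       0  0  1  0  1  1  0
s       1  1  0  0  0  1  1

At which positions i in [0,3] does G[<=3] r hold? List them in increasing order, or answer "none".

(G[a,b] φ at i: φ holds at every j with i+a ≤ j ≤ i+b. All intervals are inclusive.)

Evaluate at each i in [0,3]:
  i=0: ✗ (fails at j=0)
  i=1: ✓ (all of [1,4])
  i=2: ✓ (all of [2,5])
  i=3: ✓ (all of [3,6])

1, 2, 3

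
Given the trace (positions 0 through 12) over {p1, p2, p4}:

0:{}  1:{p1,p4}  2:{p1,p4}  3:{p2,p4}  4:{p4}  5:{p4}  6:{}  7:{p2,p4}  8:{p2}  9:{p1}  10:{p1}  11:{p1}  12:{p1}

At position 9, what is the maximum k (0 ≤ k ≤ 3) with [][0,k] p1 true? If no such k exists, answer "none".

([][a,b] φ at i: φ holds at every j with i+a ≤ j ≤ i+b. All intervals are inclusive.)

p1 must hold from j=9 onward; find where it first fails.
  j=9: holds
  j=10: holds
  j=11: holds
  j=12: holds
Holds through j=12; largest k = 3.

3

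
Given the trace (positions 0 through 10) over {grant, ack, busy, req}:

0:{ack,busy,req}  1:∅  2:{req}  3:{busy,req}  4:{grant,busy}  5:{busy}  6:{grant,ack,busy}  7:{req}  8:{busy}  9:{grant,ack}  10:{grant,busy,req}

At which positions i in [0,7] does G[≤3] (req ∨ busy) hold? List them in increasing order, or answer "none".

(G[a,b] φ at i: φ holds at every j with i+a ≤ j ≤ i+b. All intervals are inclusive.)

Evaluate at each i in [0,7]:
  i=0: ✗ (fails at j=1)
  i=1: ✗ (fails at j=1)
  i=2: ✓ (all of [2,5])
  i=3: ✓ (all of [3,6])
  i=4: ✓ (all of [4,7])
  i=5: ✓ (all of [5,8])
  i=6: ✗ (fails at j=9)
  i=7: ✗ (fails at j=9)

2, 3, 4, 5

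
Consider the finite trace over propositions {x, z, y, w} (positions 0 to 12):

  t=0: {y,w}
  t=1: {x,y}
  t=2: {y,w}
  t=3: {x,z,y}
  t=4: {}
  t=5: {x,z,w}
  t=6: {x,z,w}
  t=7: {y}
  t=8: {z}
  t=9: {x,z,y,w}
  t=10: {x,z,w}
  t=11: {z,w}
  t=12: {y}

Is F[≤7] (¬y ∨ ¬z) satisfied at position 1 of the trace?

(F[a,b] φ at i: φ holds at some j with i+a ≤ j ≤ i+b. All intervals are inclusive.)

Yes

Check (¬y ∨ ¬z) at each j in [1,8]:
  j=1: true
  j=2: true
  j=3: false
  j=4: true
  j=5: true
  j=6: true
  j=7: true
  j=8: true
Found at j=1 → formula holds.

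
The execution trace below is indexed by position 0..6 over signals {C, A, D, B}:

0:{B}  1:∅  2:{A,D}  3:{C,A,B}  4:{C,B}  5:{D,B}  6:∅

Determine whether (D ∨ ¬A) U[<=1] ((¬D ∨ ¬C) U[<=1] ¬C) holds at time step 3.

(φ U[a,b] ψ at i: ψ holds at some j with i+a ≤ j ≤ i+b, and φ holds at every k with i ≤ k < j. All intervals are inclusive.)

Need some j in [3,4] with ((¬D ∨ ¬C) U[<=1] ¬C), and (D ∨ ¬A) at every k in [3,j-1].
  j=3: ((¬D ∨ ¬C) U[<=1] ¬C) — fails.
  j=4: ((¬D ∨ ¬C) U[<=1] ¬C) holds, but (D ∨ ¬A) fails at k=3 → not this j.
No j in the window works → until fails.

No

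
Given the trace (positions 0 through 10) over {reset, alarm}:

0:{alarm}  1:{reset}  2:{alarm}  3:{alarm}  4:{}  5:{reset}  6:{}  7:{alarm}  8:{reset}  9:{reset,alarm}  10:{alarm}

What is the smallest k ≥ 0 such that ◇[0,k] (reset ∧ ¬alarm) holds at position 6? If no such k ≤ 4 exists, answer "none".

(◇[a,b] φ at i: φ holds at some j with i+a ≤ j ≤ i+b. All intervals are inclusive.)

2

Scan j = 6,7,… for (reset ∧ ¬alarm):
  j=6: fails
  j=7: fails
  j=8: holds
First hit at j=8, so smallest k = 8-6 = 2.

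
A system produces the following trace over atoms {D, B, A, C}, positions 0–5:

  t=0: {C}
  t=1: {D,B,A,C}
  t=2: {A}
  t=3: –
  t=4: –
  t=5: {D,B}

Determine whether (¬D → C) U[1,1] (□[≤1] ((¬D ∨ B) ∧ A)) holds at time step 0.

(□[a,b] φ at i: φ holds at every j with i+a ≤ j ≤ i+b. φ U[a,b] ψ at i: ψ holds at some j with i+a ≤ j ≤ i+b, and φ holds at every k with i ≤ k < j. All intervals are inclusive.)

Need some j in [1,1] with □[≤1] ((¬D ∨ B) ∧ A), and (¬D → C) at every k in [0,j-1].
  j=1: □[≤1] ((¬D ∨ B) ∧ A) holds; (¬D → C) holds at every k in [0,0] → satisfied.

Holds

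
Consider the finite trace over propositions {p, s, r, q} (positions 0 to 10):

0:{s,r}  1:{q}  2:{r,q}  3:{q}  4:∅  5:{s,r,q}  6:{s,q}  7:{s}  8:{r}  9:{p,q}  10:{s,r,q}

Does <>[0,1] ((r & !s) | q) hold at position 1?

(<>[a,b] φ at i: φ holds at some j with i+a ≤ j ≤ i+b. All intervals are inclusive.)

Yes

Check ((r & !s) | q) at each j in [1,2]:
  j=1: true
  j=2: true
Found at j=1 → formula holds.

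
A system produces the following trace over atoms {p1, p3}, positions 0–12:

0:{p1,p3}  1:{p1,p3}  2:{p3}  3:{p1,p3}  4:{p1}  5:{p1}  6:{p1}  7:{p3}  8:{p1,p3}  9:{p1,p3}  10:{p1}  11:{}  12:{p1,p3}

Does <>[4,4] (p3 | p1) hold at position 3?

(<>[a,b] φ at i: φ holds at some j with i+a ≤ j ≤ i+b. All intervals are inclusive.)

True

Check (p3 | p1) at each j in [7,7]:
  j=7: true
Found at j=7 → formula holds.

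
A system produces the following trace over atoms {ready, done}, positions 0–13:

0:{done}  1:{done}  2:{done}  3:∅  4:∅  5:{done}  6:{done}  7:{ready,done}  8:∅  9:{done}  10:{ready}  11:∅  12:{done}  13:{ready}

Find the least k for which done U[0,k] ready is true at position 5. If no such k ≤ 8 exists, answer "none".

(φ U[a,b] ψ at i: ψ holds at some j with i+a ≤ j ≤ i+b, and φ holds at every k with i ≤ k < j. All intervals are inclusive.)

Need earliest j ≥ 5 with ready, and done at every k in [5,j-1].
  j=5: rhs fails.
  j=6: rhs fails.
  j=7: rhs holds; lhs holds on [5,6]. k = 2.

2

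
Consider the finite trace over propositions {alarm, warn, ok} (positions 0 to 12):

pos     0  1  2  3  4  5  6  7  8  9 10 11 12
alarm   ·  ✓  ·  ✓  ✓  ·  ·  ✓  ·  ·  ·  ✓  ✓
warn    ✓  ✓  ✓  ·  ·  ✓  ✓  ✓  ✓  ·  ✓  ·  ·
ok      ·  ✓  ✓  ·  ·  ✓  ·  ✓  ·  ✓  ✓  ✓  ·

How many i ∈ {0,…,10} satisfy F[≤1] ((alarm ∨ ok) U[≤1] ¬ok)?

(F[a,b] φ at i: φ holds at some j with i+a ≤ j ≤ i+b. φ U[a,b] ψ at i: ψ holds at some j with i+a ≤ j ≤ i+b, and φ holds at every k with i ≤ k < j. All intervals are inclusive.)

Evaluate at each i in [0,10]:
  i=0: ✓ (witness j=0)
  i=1: ✓ (witness j=2)
  i=2: ✓ (witness j=2)
  i=3: ✓ (witness j=3)
  i=4: ✓ (witness j=4)
  i=5: ✓ (witness j=5)
  i=6: ✓ (witness j=6)
  i=7: ✓ (witness j=7)
  i=8: ✓ (witness j=8)
  i=9: ✗ (none in [9,10])
  i=10: ✓ (witness j=11)
Positions where it holds: {0, 1, 2, 3, 4, 5, 6, 7, 8, 10} → 10.

10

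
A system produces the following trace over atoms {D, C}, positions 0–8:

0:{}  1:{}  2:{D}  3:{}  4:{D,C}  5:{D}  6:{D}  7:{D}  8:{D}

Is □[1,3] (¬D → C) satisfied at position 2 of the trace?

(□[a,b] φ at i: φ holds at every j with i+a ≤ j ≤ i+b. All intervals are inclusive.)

Does not hold

Check (¬D → C) at every j in [3,5]:
  j=3: antecedent true; consequent false → ✗
  j=4: antecedent false → ✓
  j=5: antecedent false → ✓
Fails at j=3 → formula fails.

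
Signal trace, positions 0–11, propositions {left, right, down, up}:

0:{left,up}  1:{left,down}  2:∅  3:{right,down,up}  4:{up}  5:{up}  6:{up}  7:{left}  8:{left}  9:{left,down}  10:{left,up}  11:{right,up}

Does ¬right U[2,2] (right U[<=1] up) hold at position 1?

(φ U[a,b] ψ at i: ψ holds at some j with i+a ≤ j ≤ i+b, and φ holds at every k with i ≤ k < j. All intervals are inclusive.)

Yes

Need some j in [3,3] with (right U[<=1] up), and ¬right at every k in [1,j-1].
  j=3: (right U[<=1] up) holds; ¬right holds at every k in [1,2] → satisfied.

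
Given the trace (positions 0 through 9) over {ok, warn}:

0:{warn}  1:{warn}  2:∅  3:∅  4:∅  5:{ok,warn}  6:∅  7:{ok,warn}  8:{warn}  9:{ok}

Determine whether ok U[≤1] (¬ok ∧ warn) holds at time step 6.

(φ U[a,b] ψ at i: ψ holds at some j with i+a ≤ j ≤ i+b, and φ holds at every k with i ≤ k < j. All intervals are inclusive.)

Does not hold

Need some j in [6,7] with (¬ok ∧ warn), and ok at every k in [6,j-1].
  j=6: (¬ok ∧ warn) false.
  j=7: (¬ok ∧ warn) false.
No j in the window works → until fails.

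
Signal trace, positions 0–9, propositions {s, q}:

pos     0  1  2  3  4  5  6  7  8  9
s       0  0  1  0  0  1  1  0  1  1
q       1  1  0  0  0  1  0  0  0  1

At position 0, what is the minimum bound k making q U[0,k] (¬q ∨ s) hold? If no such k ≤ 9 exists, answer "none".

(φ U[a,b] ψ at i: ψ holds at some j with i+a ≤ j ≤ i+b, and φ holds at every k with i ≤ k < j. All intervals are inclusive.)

Need earliest j ≥ 0 with (¬q ∨ s), and q at every k in [0,j-1].
  j=0: rhs fails.
  j=1: rhs fails.
  j=2: rhs holds; lhs holds on [0,1]. k = 2.

2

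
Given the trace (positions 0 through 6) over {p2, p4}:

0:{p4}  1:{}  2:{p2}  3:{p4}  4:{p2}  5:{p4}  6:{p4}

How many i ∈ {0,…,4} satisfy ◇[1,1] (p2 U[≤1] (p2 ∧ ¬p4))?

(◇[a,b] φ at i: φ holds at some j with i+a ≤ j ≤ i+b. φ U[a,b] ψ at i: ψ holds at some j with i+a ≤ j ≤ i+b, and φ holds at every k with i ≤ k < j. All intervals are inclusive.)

Evaluate at each i in [0,4]:
  i=0: ✗ (none in [1,1])
  i=1: ✓ (witness j=2)
  i=2: ✗ (none in [3,3])
  i=3: ✓ (witness j=4)
  i=4: ✗ (none in [5,5])
Positions where it holds: {1, 3} → 2.

2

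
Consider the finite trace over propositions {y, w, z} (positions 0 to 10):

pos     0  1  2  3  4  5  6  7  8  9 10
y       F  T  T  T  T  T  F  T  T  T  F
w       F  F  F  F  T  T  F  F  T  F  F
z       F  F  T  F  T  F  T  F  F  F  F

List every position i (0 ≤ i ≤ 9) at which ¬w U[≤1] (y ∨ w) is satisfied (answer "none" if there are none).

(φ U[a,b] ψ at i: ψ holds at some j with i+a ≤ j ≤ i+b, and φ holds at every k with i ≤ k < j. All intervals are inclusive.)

0, 1, 2, 3, 4, 5, 6, 7, 8, 9

Evaluate at each i in [0,9]:
  i=0: ✓ (rhs at j=1; lhs holds on [0,0])
  i=1: ✓ (rhs at j=1)
  i=2: ✓ (rhs at j=2)
  i=3: ✓ (rhs at j=3)
  i=4: ✓ (rhs at j=4)
  i=5: ✓ (rhs at j=5)
  i=6: ✓ (rhs at j=7; lhs holds on [6,6])
  i=7: ✓ (rhs at j=7)
  i=8: ✓ (rhs at j=8)
  i=9: ✓ (rhs at j=9)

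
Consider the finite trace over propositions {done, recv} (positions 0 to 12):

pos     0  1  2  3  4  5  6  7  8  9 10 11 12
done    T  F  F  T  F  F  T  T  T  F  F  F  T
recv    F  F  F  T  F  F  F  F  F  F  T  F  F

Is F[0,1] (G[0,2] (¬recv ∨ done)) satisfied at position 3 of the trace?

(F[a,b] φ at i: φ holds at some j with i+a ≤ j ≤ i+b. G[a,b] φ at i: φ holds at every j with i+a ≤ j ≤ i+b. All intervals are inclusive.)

True

Check G[0,2] (¬recv ∨ done) at each j in [3,4]:
  j=3: holds on [3,5]
  j=4: holds on [4,6]
Found at j=3 → formula holds.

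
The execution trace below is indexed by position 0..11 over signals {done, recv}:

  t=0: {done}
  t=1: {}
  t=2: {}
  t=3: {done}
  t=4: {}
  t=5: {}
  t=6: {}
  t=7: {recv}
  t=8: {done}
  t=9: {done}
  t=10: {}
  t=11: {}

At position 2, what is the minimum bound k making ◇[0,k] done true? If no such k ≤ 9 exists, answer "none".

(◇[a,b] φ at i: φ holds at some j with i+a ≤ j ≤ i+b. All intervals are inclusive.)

1

Scan j = 2,3,… for done:
  j=2: fails
  j=3: holds
First hit at j=3, so smallest k = 3-2 = 1.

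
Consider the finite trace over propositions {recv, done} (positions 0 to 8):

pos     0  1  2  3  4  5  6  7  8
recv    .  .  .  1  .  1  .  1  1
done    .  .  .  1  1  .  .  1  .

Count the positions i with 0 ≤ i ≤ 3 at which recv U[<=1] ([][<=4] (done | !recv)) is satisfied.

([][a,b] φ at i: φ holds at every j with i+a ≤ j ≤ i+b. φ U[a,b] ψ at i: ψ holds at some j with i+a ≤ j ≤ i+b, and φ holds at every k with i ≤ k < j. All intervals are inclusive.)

Evaluate at each i in [0,3]:
  i=0: ✓ (rhs at j=0)
  i=1: ✗ (no rhs in [1,2])
  i=2: ✗ (no rhs in [2,3])
  i=3: ✗ (no rhs in [3,4])
Positions where it holds: {0} → 1.

1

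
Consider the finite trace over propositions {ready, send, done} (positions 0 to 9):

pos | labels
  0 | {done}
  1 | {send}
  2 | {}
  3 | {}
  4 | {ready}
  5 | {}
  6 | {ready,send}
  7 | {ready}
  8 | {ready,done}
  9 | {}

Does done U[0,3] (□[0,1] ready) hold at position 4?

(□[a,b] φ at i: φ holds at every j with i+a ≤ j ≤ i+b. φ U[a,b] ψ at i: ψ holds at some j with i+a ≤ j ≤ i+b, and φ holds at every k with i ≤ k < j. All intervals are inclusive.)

False

Need some j in [4,7] with □[0,1] ready, and done at every k in [4,j-1].
  j=4: □[0,1] ready — fails at 5.
  j=5: □[0,1] ready — fails at 5.
  j=6: □[0,1] ready holds, but done fails at k=4 → not this j.
  j=7: □[0,1] ready holds, but done fails at k=4 → not this j.
No j in the window works → until fails.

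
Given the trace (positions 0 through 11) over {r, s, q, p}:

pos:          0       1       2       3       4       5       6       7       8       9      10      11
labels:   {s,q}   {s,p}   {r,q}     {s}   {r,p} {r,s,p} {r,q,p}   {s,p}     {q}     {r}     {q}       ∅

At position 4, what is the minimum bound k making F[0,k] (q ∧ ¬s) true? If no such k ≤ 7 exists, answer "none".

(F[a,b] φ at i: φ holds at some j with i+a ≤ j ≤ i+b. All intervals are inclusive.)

2

Scan j = 4,5,… for (q ∧ ¬s):
  j=4: fails
  j=5: fails
  j=6: holds
First hit at j=6, so smallest k = 6-4 = 2.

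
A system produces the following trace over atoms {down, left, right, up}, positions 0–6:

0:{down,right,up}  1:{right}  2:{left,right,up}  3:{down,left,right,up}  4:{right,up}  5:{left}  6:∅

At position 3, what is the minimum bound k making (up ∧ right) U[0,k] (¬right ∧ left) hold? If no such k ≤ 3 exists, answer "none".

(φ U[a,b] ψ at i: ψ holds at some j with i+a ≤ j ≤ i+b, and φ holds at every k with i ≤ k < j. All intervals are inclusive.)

Need earliest j ≥ 3 with (¬right ∧ left), and (up ∧ right) at every k in [3,j-1].
  j=3: rhs fails.
  j=4: rhs fails.
  j=5: rhs holds; lhs holds on [3,4]. k = 2.

2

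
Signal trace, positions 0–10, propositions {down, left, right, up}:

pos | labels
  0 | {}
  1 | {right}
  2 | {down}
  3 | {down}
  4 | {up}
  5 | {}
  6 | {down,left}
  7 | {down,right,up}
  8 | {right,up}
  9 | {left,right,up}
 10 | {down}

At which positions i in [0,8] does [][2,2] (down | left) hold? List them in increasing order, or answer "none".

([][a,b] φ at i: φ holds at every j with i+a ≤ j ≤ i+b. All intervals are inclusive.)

0, 1, 4, 5, 7, 8

Evaluate at each i in [0,8]:
  i=0: ✓ (all of [2,2])
  i=1: ✓ (all of [3,3])
  i=2: ✗ (fails at j=4)
  i=3: ✗ (fails at j=5)
  i=4: ✓ (all of [6,6])
  i=5: ✓ (all of [7,7])
  i=6: ✗ (fails at j=8)
  i=7: ✓ (all of [9,9])
  i=8: ✓ (all of [10,10])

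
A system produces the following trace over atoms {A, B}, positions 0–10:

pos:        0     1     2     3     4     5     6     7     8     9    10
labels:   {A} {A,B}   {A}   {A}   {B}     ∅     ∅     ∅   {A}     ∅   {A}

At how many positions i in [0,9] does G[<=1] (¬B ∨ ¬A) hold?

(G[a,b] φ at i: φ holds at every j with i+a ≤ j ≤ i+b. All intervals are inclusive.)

Evaluate at each i in [0,9]:
  i=0: ✗ (fails at j=1)
  i=1: ✗ (fails at j=1)
  i=2: ✓ (all of [2,3])
  i=3: ✓ (all of [3,4])
  i=4: ✓ (all of [4,5])
  i=5: ✓ (all of [5,6])
  i=6: ✓ (all of [6,7])
  i=7: ✓ (all of [7,8])
  i=8: ✓ (all of [8,9])
  i=9: ✓ (all of [9,10])
Positions where it holds: {2, 3, 4, 5, 6, 7, 8, 9} → 8.

8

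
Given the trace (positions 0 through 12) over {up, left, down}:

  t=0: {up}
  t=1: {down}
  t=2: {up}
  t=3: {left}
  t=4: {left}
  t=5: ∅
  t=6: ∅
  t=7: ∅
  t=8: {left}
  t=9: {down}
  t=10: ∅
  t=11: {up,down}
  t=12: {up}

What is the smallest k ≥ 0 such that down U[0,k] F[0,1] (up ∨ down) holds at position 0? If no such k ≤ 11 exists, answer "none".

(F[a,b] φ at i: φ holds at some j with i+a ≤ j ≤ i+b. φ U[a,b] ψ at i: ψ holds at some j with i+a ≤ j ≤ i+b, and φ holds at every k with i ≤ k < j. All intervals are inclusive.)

Need earliest j ≥ 0 with F[0,1] (up ∨ down), and down at every k in [0,j-1].
  j=0: rhs holds (empty prefix). k = 0.

0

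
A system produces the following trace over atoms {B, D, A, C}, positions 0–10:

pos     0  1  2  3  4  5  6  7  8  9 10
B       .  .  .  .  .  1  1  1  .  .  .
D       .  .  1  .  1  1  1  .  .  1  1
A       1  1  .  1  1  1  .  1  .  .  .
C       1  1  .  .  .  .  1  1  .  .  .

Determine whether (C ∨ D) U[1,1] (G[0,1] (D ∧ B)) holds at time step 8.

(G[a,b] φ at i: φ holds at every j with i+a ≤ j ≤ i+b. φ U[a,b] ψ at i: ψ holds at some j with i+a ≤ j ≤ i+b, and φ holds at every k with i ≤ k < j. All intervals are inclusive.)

Need some j in [9,9] with G[0,1] (D ∧ B), and (C ∨ D) at every k in [8,j-1].
  j=9: G[0,1] (D ∧ B) — fails at 9.
No j in the window works → until fails.

Does not hold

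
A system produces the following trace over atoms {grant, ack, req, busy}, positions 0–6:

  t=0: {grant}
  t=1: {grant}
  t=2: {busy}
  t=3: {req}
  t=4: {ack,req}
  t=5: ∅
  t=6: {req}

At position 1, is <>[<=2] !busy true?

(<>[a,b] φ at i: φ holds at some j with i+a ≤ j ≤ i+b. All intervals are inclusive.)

Check !busy at each j in [1,3]:
  j=1: true
  j=2: false
  j=3: true
Found at j=1 → formula holds.

Yes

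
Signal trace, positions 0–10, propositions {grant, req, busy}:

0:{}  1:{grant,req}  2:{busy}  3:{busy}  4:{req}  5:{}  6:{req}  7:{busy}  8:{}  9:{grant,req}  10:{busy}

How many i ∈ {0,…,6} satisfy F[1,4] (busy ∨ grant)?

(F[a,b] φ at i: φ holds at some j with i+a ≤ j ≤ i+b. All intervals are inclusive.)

Evaluate at each i in [0,6]:
  i=0: ✓ (witness j=1)
  i=1: ✓ (witness j=2)
  i=2: ✓ (witness j=3)
  i=3: ✓ (witness j=7)
  i=4: ✓ (witness j=7)
  i=5: ✓ (witness j=7)
  i=6: ✓ (witness j=7)
Positions where it holds: {0, 1, 2, 3, 4, 5, 6} → 7.

7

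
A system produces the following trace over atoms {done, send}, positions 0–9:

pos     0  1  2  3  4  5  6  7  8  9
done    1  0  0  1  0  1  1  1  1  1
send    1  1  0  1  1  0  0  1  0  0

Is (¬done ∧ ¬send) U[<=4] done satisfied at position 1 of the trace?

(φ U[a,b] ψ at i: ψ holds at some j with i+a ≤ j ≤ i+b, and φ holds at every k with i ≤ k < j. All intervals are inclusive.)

Need some j in [1,5] with done, and (¬done ∧ ¬send) at every k in [1,j-1].
  j=1: done false.
  j=2: done false.
  j=3: done holds, but (¬done ∧ ¬send) fails at k=1 → not this j.
  j=4: done false.
  j=5: done holds, but (¬done ∧ ¬send) fails at k=1 → not this j.
No j in the window works → until fails.

Does not hold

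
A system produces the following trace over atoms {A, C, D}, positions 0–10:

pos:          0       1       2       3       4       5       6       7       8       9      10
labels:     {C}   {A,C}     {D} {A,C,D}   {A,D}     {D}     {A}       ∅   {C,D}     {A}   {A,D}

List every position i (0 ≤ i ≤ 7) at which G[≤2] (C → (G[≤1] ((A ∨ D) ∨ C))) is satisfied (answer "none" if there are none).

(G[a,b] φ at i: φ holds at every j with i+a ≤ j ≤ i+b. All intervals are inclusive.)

0, 1, 2, 3, 4, 5, 6, 7

Evaluate at each i in [0,7]:
  i=0: ✓ (all of [0,2])
  i=1: ✓ (all of [1,3])
  i=2: ✓ (all of [2,4])
  i=3: ✓ (all of [3,5])
  i=4: ✓ (all of [4,6])
  i=5: ✓ (all of [5,7])
  i=6: ✓ (all of [6,8])
  i=7: ✓ (all of [7,9])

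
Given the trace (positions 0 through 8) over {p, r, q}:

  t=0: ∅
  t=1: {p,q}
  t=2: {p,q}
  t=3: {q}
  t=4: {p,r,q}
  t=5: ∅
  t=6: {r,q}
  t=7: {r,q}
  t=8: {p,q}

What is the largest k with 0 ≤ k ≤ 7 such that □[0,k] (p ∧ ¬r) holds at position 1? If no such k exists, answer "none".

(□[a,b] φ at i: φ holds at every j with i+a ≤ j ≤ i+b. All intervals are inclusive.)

1

(p ∧ ¬r) must hold from j=1 onward; find where it first fails.
  j=1: holds
  j=2: holds
  j=3: fails
Holds on [1,2], so largest k = 1.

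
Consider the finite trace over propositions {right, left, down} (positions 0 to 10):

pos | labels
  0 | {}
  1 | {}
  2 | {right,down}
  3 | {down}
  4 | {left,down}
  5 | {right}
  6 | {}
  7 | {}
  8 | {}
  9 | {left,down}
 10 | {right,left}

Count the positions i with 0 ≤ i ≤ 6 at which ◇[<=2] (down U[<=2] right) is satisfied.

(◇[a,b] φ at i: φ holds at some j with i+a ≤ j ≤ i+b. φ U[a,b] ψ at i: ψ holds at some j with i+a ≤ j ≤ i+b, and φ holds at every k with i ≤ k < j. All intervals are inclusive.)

6

Evaluate at each i in [0,6]:
  i=0: ✓ (witness j=2)
  i=1: ✓ (witness j=2)
  i=2: ✓ (witness j=2)
  i=3: ✓ (witness j=3)
  i=4: ✓ (witness j=4)
  i=5: ✓ (witness j=5)
  i=6: ✗ (none in [6,8])
Positions where it holds: {0, 1, 2, 3, 4, 5} → 6.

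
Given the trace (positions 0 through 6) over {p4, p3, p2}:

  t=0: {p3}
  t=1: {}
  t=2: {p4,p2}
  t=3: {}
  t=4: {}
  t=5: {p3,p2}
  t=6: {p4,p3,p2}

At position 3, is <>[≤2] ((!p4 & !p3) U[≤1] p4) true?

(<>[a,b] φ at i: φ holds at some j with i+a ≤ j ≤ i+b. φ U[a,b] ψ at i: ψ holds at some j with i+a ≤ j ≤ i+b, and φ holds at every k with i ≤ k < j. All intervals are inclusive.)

Check ((!p4 & !p3) U[≤1] p4) at each j in [3,5]:
  j=3: fails
  j=4: fails
  j=5: fails
No position in the window satisfies it → formula fails.

No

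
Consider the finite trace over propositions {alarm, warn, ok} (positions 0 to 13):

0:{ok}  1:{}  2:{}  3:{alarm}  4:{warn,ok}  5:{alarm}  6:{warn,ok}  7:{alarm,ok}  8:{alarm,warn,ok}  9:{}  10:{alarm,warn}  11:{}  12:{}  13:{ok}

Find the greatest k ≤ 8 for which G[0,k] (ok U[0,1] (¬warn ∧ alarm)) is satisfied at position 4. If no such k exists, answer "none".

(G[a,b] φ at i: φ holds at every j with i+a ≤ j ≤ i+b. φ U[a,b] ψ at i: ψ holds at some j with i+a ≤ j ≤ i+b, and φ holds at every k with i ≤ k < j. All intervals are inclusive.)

(ok U[0,1] (¬warn ∧ alarm)) must hold from j=4 onward; find where it first fails.
  j=4: holds
  j=5: holds
  j=6: holds
  j=7: holds
  j=8: fails
Holds on [4,7], so largest k = 3.

3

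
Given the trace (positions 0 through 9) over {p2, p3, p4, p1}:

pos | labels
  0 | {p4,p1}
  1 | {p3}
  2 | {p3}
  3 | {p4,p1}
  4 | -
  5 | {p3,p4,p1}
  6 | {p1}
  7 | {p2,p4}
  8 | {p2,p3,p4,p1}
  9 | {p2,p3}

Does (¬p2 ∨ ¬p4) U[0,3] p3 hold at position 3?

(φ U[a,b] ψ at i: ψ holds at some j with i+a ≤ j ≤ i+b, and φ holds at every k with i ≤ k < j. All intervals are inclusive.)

Yes

Need some j in [3,6] with p3, and (¬p2 ∨ ¬p4) at every k in [3,j-1].
  j=3: p3 false.
  j=4: p3 false.
  j=5: p3 holds; (¬p2 ∨ ¬p4) holds at every k in [3,4] → satisfied.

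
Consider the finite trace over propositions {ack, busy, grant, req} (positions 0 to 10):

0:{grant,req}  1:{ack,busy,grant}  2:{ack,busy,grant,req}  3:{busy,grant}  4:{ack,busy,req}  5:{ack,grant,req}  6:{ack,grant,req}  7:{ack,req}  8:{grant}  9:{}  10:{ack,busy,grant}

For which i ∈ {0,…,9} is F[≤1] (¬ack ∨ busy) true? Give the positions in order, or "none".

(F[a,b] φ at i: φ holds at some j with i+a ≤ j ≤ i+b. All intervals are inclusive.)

0, 1, 2, 3, 4, 7, 8, 9

Evaluate at each i in [0,9]:
  i=0: ✓ (witness j=0)
  i=1: ✓ (witness j=1)
  i=2: ✓ (witness j=2)
  i=3: ✓ (witness j=3)
  i=4: ✓ (witness j=4)
  i=5: ✗ (none in [5,6])
  i=6: ✗ (none in [6,7])
  i=7: ✓ (witness j=8)
  i=8: ✓ (witness j=8)
  i=9: ✓ (witness j=9)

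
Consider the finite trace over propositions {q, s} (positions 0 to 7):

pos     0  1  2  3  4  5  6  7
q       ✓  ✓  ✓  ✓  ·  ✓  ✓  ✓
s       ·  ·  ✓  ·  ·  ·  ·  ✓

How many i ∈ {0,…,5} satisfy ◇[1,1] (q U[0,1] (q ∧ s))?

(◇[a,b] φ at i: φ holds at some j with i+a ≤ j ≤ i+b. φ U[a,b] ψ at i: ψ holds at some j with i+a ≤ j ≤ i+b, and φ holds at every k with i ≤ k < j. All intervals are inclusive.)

Evaluate at each i in [0,5]:
  i=0: ✓ (witness j=1)
  i=1: ✓ (witness j=2)
  i=2: ✗ (none in [3,3])
  i=3: ✗ (none in [4,4])
  i=4: ✗ (none in [5,5])
  i=5: ✓ (witness j=6)
Positions where it holds: {0, 1, 5} → 3.

3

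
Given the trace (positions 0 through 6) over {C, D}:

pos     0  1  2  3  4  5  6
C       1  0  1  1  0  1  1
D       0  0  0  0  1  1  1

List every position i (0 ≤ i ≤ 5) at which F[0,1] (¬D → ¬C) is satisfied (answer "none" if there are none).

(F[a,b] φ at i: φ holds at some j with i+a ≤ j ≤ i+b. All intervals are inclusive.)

0, 1, 3, 4, 5

Evaluate at each i in [0,5]:
  i=0: ✓ (witness j=1)
  i=1: ✓ (witness j=1)
  i=2: ✗ (none in [2,3])
  i=3: ✓ (witness j=4)
  i=4: ✓ (witness j=4)
  i=5: ✓ (witness j=5)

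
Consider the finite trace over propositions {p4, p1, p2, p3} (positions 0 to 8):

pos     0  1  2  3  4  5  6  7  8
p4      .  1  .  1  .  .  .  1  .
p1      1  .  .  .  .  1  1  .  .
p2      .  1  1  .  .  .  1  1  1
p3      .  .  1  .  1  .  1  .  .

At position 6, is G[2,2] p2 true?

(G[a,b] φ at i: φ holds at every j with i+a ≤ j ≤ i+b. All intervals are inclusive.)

Yes

Check p2 at every j in [8,8]:
  j=8: true
All positions satisfy it → formula holds.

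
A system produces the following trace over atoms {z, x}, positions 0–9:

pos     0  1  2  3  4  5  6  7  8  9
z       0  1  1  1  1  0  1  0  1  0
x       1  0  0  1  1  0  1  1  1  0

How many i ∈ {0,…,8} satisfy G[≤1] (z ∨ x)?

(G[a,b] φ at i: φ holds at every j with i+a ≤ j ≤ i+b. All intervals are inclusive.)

Evaluate at each i in [0,8]:
  i=0: ✓ (all of [0,1])
  i=1: ✓ (all of [1,2])
  i=2: ✓ (all of [2,3])
  i=3: ✓ (all of [3,4])
  i=4: ✗ (fails at j=5)
  i=5: ✗ (fails at j=5)
  i=6: ✓ (all of [6,7])
  i=7: ✓ (all of [7,8])
  i=8: ✗ (fails at j=9)
Positions where it holds: {0, 1, 2, 3, 6, 7} → 6.

6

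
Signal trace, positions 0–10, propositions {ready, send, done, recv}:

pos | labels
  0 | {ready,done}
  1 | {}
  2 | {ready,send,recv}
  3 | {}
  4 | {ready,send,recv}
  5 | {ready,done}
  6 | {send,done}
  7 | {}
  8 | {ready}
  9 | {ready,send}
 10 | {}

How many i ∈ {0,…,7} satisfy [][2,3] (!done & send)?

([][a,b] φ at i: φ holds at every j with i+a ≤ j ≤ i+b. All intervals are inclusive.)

0

Evaluate at each i in [0,7]:
  i=0: ✗ (fails at j=3)
  i=1: ✗ (fails at j=3)
  i=2: ✗ (fails at j=5)
  i=3: ✗ (fails at j=5)
  i=4: ✗ (fails at j=6)
  i=5: ✗ (fails at j=7)
  i=6: ✗ (fails at j=8)
  i=7: ✗ (fails at j=10)
Positions where it holds: {} → 0.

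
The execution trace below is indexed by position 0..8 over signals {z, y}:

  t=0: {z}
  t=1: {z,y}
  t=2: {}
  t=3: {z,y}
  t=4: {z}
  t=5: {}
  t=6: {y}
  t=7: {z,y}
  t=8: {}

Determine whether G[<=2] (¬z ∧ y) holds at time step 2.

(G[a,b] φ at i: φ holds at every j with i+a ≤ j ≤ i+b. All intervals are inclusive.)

Check (¬z ∧ y) at every j in [2,4]:
  j=2: false
  j=3: false
  j=4: false
Fails at j=2 → formula fails.

Does not hold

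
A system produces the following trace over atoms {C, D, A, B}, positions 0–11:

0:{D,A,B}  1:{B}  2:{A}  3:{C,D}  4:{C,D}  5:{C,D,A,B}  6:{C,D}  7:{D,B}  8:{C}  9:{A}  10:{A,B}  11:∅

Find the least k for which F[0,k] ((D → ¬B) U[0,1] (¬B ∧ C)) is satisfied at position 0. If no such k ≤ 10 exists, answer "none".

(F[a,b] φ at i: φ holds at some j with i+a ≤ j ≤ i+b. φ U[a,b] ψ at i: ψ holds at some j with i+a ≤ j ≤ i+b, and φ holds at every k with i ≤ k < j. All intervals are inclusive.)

Scan j = 0,1,… for ((D → ¬B) U[0,1] (¬B ∧ C)):
  j=0: fails
  j=1: fails
  j=2: holds
First hit at j=2, so smallest k = 2-0 = 2.

2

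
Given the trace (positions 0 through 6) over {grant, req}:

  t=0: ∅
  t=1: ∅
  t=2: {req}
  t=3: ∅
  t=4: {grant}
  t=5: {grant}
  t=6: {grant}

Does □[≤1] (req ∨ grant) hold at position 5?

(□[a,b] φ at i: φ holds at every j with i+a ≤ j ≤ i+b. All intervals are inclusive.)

Yes

Check (req ∨ grant) at every j in [5,6]:
  j=5: true
  j=6: true
All positions satisfy it → formula holds.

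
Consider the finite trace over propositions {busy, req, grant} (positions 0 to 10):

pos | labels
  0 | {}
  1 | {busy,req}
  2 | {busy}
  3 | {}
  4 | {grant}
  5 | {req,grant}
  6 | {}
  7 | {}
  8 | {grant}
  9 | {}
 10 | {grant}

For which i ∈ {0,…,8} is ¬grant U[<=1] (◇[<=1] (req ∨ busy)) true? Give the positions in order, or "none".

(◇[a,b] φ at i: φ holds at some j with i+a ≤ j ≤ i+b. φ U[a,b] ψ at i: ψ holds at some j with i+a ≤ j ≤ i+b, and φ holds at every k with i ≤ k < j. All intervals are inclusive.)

Evaluate at each i in [0,8]:
  i=0: ✓ (rhs at j=0)
  i=1: ✓ (rhs at j=1)
  i=2: ✓ (rhs at j=2)
  i=3: ✓ (rhs at j=4; lhs holds on [3,3])
  i=4: ✓ (rhs at j=4)
  i=5: ✓ (rhs at j=5)
  i=6: ✗ (no rhs in [6,7])
  i=7: ✗ (no rhs in [7,8])
  i=8: ✗ (no rhs in [8,9])

0, 1, 2, 3, 4, 5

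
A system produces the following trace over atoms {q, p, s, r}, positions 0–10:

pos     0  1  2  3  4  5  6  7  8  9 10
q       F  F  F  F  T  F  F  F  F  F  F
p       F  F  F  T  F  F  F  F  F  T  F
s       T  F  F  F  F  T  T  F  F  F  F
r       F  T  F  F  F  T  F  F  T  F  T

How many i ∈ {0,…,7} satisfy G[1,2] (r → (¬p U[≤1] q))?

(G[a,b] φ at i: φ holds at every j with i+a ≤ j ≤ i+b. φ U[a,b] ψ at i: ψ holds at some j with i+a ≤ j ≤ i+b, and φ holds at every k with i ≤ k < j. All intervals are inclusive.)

Evaluate at each i in [0,7]:
  i=0: ✗ (fails at j=1)
  i=1: ✓ (all of [2,3])
  i=2: ✓ (all of [3,4])
  i=3: ✗ (fails at j=5)
  i=4: ✗ (fails at j=5)
  i=5: ✓ (all of [6,7])
  i=6: ✗ (fails at j=8)
  i=7: ✗ (fails at j=8)
Positions where it holds: {1, 2, 5} → 3.

3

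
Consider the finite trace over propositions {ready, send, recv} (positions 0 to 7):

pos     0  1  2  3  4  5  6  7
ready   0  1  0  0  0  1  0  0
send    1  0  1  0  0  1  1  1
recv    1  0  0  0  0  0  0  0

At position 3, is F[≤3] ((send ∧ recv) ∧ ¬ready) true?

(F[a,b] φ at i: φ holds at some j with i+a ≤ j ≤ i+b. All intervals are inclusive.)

Check ((send ∧ recv) ∧ ¬ready) at each j in [3,6]:
  j=3: false
  j=4: false
  j=5: false
  j=6: false
No position in the window satisfies it → formula fails.

No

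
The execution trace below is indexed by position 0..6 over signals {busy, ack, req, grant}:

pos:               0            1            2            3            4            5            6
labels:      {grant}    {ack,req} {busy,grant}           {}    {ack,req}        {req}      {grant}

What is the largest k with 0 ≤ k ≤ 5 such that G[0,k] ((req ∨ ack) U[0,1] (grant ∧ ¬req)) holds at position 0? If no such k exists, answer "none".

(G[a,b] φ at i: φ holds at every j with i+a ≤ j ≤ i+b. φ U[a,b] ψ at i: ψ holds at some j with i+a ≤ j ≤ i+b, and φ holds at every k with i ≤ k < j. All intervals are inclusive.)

((req ∨ ack) U[0,1] (grant ∧ ¬req)) must hold from j=0 onward; find where it first fails.
  j=0: holds
  j=1: holds
  j=2: holds
  j=3: fails
Holds on [0,2], so largest k = 2.

2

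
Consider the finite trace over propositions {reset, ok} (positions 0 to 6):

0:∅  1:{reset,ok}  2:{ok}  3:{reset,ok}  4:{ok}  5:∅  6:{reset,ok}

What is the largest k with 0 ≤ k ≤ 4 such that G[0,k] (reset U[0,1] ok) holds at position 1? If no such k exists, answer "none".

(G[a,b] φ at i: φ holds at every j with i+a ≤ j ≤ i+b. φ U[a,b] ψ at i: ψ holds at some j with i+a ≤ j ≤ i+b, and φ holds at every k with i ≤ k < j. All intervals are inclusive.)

3

(reset U[0,1] ok) must hold from j=1 onward; find where it first fails.
  j=1: holds
  j=2: holds
  j=3: holds
  j=4: holds
  j=5: fails
Holds on [1,4], so largest k = 3.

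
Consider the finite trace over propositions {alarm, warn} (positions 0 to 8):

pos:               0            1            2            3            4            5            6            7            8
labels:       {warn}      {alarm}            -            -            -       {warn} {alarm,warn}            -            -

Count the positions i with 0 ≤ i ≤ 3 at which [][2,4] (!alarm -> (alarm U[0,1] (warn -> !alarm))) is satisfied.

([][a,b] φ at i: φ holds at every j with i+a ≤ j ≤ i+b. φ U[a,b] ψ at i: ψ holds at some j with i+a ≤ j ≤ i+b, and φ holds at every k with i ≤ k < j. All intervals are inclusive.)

Evaluate at each i in [0,3]:
  i=0: ✓ (all of [2,4])
  i=1: ✓ (all of [3,5])
  i=2: ✓ (all of [4,6])
  i=3: ✓ (all of [5,7])
Positions where it holds: {0, 1, 2, 3} → 4.

4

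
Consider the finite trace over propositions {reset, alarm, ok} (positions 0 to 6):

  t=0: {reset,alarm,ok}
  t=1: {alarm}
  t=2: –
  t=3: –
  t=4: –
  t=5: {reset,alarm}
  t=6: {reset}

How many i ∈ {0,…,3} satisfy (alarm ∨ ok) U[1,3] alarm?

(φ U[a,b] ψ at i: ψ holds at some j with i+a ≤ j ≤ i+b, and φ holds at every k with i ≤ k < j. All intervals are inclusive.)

Evaluate at each i in [0,3]:
  i=0: ✓ (rhs at j=1; lhs holds on [0,0])
  i=1: ✗ (no rhs in [2,4])
  i=2: ✗ (lhs fails at k=2 before rhs at j=5)
  i=3: ✗ (lhs fails at k=3 before rhs at j=5)
Positions where it holds: {0} → 1.

1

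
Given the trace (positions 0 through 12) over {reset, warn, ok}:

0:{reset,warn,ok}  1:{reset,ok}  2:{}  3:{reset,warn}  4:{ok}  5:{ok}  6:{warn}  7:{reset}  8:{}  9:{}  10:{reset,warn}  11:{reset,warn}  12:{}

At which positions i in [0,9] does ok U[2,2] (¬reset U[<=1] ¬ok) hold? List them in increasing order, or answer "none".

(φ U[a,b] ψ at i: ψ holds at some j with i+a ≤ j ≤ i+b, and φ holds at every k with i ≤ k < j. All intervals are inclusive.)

Evaluate at each i in [0,9]:
  i=0: ✓ (rhs at j=2; lhs holds on [0,1])
  i=1: ✗ (lhs fails at k=2 before rhs at j=3)
  i=2: ✗ (no rhs in [4,4])
  i=3: ✗ (lhs fails at k=3 before rhs at j=5)
  i=4: ✓ (rhs at j=6; lhs holds on [4,5])
  i=5: ✗ (lhs fails at k=6 before rhs at j=7)
  i=6: ✗ (lhs fails at k=6 before rhs at j=8)
  i=7: ✗ (lhs fails at k=7 before rhs at j=9)
  i=8: ✗ (lhs fails at k=8 before rhs at j=10)
  i=9: ✗ (lhs fails at k=9 before rhs at j=11)

0, 4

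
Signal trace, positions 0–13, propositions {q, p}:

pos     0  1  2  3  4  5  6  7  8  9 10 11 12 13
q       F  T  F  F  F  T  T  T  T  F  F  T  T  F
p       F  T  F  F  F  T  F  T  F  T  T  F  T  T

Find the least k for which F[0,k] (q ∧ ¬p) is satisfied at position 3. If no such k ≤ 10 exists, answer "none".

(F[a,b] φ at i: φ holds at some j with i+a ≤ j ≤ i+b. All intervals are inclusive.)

Scan j = 3,4,… for (q ∧ ¬p):
  j=3: fails
  j=4: fails
  j=5: fails
  j=6: holds
First hit at j=6, so smallest k = 6-3 = 3.

3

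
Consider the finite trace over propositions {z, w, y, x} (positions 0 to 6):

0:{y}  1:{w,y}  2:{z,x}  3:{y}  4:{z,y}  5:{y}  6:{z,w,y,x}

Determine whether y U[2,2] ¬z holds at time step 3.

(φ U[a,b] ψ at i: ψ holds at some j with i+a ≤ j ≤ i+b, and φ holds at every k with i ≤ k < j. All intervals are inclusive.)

Yes

Need some j in [5,5] with ¬z, and y at every k in [3,j-1].
  j=5: ¬z holds; y holds at every k in [3,4] → satisfied.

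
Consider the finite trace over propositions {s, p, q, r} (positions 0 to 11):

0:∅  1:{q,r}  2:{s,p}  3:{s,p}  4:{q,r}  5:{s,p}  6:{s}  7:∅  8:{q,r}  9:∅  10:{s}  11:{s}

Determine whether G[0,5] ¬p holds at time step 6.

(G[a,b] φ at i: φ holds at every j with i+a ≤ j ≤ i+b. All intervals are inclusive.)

Holds

Check ¬p at every j in [6,11]:
  j=6: true
  j=7: true
  j=8: true
  j=9: true
  j=10: true
  j=11: true
All positions satisfy it → formula holds.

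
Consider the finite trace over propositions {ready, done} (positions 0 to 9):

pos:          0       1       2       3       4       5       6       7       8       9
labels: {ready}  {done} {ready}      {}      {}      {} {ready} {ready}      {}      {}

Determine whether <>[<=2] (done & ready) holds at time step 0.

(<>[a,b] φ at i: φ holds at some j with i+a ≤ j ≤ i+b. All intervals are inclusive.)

Check (done & ready) at each j in [0,2]:
  j=0: false
  j=1: false
  j=2: false
No position in the window satisfies it → formula fails.

Does not hold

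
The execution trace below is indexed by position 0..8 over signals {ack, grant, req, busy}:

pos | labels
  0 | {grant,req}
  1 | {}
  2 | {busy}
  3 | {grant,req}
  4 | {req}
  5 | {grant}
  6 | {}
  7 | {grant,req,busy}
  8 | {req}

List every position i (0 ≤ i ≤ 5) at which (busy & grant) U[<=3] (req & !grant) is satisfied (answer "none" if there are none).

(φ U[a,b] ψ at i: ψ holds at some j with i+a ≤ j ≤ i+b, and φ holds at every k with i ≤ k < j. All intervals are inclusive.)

Evaluate at each i in [0,5]:
  i=0: ✗ (no rhs in [0,3])
  i=1: ✗ (lhs fails at k=1 before rhs at j=4)
  i=2: ✗ (lhs fails at k=2 before rhs at j=4)
  i=3: ✗ (lhs fails at k=3 before rhs at j=4)
  i=4: ✓ (rhs at j=4)
  i=5: ✗ (lhs fails at k=5 before rhs at j=8)

4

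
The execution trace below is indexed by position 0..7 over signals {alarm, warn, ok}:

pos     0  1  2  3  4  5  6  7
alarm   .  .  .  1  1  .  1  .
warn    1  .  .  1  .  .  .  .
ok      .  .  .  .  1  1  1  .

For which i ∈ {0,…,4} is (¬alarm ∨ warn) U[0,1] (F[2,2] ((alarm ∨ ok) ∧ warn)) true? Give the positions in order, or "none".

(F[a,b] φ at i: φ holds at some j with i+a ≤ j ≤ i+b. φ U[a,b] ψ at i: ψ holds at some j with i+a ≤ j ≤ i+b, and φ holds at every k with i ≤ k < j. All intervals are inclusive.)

0, 1

Evaluate at each i in [0,4]:
  i=0: ✓ (rhs at j=1; lhs holds on [0,0])
  i=1: ✓ (rhs at j=1)
  i=2: ✗ (no rhs in [2,3])
  i=3: ✗ (no rhs in [3,4])
  i=4: ✗ (no rhs in [4,5])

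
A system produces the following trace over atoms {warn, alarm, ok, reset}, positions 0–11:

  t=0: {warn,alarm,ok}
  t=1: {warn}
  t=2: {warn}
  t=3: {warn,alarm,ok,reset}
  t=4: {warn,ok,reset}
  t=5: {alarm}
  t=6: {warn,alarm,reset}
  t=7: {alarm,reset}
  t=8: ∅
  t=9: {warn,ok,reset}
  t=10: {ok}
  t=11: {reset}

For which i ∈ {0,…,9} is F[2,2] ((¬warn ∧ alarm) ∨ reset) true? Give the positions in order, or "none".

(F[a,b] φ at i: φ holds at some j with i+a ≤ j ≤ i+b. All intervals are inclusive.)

Evaluate at each i in [0,9]:
  i=0: ✗ (none in [2,2])
  i=1: ✓ (witness j=3)
  i=2: ✓ (witness j=4)
  i=3: ✓ (witness j=5)
  i=4: ✓ (witness j=6)
  i=5: ✓ (witness j=7)
  i=6: ✗ (none in [8,8])
  i=7: ✓ (witness j=9)
  i=8: ✗ (none in [10,10])
  i=9: ✓ (witness j=11)

1, 2, 3, 4, 5, 7, 9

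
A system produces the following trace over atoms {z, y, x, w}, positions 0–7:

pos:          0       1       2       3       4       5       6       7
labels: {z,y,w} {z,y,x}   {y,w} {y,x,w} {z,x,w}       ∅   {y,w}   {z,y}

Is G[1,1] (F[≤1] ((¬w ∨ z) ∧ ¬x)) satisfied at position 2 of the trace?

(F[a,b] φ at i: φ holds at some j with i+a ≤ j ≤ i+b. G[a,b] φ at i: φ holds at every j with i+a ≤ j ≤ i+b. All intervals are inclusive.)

Check F[≤1] ((¬w ∨ z) ∧ ¬x) at every j in [3,3]:
  j=3: fails (none in [3,4])
Fails at j=3 → formula fails.

No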